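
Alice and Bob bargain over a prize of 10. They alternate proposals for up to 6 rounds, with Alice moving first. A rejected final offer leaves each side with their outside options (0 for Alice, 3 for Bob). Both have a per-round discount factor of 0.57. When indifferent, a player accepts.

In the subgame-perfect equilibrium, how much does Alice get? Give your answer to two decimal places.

6.15

Round 6 (Bob proposes): Alice will accept anything ≥ 0, so Bob offers 0 and keeps 10.
Round 5 (Alice proposes): Bob can get 10 next round, worth 0.57 × 10 = 5.7 now. Alice offers 5.7 and keeps 10 − 5.7 = 4.3.
Round 4 (Bob proposes): Alice can get 4.3 next round, worth 0.57 × 4.3 = 2.451 now, so Bob offers 2.451, keeping 7.549.
Round 3 (Alice proposes): Bob can get 7.549 next round, worth 0.57 × 7.549 = 4.30293 now. Alice offers 4.30293 and keeps 10 − 4.30293 = 5.69707.
Round 2 (Bob proposes): Alice can get 5.69707 next round, worth 0.57 × 5.69707 = 3.2473299 now; Bob offers that and keeps 6.7526701.
Round 1 (Alice proposes): Bob can get 6.7526701 next round, worth 0.57 × 6.7526701 = 3.849021957 now. Alice offers 3.849021957 and keeps 10 − 3.849021957 = 6.150978043.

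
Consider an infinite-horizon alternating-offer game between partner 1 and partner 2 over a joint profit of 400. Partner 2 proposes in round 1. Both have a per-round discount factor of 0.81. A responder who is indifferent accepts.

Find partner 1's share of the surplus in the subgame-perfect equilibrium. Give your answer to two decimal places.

179.01

When partner 2 proposes, partner 1 accepts any offer worth at least 0.81 times what partner 1 would get by proposing next round; and vice versa.
This gives x = 400 − 0.81y and y = 400 − 0.81x, where x and y are each side's share when it proposes.
Hence (1 − 0.81·0.81)x = 400(1 − 0.81), i.e. 0.3439·x = 76.
x ≈ 220.9945; partner 1's share is 400 − x ≈ 179.0055.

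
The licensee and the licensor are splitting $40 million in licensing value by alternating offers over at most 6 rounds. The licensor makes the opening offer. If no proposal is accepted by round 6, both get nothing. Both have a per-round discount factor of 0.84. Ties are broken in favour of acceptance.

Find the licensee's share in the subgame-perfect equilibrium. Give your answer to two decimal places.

25.90

Solve by backward induction from round 6.
Round 6 (the licensee proposes): the licensor will accept anything ≥ 0, so the licensee offers 0 and keeps 40.
Round 5 (the licensor proposes): the licensee can get 40 next round, worth 0.84 × 40 = 33.6 now. The licensor offers 33.6 and keeps 40 − 33.6 = 6.4.
Round 4 (the licensee proposes): the licensor can get 6.4 next round, worth 0.84 × 6.4 = 5.376 now. The licensee offers 5.376 and keeps 40 − 5.376 = 34.624.
Round 3 (the licensor proposes): the licensee can get 34.624 next round, worth 0.84 × 34.624 = 29.08416 now. The licensor offers 29.08416 and keeps 40 − 29.08416 = 10.91584.
Round 2 (the licensee proposes): the licensor can get 10.91584 next round, worth 0.84 × 10.91584 = 9.1693056 now. The licensee offers 9.1693056 and keeps 40 − 9.1693056 = 30.8306944.
Round 1 (the licensor proposes): the licensee can get 30.8306944 next round, worth 0.84 × 30.8306944 = 25.897783296 now; the licensor offers that and keeps 14.102216704.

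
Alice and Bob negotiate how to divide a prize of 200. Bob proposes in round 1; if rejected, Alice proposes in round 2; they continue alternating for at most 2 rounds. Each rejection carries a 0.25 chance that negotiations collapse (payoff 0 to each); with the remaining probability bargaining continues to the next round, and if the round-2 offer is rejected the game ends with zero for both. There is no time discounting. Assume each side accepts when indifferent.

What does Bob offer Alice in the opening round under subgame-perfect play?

Round 2 (Alice proposes): Bob will accept anything ≥ 0, so Alice offers 0 and keeps 200.
Round 1 (Bob proposes): rejecting gives Alice an expected 0.75 × 200 = 150. Bob offers 150 and keeps 200 − 150 = 50.

150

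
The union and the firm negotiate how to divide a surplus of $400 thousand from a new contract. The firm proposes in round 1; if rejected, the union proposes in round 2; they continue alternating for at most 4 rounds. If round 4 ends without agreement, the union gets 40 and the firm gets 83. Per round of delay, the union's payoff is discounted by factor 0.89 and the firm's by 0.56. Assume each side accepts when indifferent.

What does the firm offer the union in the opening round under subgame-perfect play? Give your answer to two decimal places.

297.25

By backward induction:
Round 4 (the union proposes): the firm gets 83 if talks fail, so the union offers 83 and keeps 317.
Round 3 (the firm proposes): the union can get 317 next round, worth 0.89 × 317 = 282.13 now. The firm offers 282.13 and keeps 400 − 282.13 = 117.87.
Round 2 (the union proposes): the firm can get 117.87 next round, worth 0.56 × 117.87 = 66.0072 now. The union offers 66.0072 and keeps 400 − 66.0072 = 333.9928.
Round 1 (the firm proposes): the union can get 333.9928 next round, worth 0.89 × 333.9928 = 297.253592 now. The firm offers 297.253592 and keeps 400 − 297.253592 = 102.746408.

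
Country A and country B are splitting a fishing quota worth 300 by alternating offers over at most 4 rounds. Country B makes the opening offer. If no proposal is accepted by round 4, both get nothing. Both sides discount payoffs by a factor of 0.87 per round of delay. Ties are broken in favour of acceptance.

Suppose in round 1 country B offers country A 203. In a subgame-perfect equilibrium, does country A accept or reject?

Reject

Round 4 (country A proposes): country B will accept anything ≥ 0, so country A offers 0 and keeps 300.
Round 3 (country B proposes): country A can get 300 next round, worth 0.87 × 300 = 261 now. Country B offers 261 and keeps 300 − 261 = 39.
Round 2 (country A proposes): country B can get 39 next round, worth 0.87 × 39 = 33.93 now. Country A offers 33.93 and keeps 300 − 33.93 = 266.07.
So by rejecting in round 1, country A gets 266.07 next round, worth 0.87 × 266.07 = 231.4809 now.
Offer 203 < 231.4809, so country A rejects.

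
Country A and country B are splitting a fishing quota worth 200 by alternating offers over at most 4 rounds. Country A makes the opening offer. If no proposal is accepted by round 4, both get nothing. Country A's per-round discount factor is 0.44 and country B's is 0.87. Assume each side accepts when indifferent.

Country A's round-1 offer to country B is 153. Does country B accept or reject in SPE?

Round 4 (country B proposes): country A will accept anything ≥ 0, so country B offers 0 and keeps 200.
Round 3 (country A proposes): country B can get 200 next round, worth 0.87 × 200 = 174 now; country A offers that and keeps 26.
Round 2 (country B proposes): country A can get 26 next round, worth 0.44 × 26 = 11.44 now, so country B offers 11.44, keeping 188.56.
So by rejecting in round 1, country B gets 188.56 next round, worth 0.87 × 188.56 = 164.0472 now.
Offer 153 < 164.0472, so country B rejects.

Reject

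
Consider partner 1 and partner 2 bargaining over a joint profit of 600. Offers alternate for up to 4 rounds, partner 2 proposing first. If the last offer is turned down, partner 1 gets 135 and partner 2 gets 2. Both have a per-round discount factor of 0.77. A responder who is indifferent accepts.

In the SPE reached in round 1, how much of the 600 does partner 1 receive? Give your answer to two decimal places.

379.27

Round 4 (partner 1 proposes): partner 2 gets 2 if talks fail, so partner 1 offers 2 and keeps 598.
Round 3 (partner 2 proposes): partner 1 can get 598 next round, worth 0.77 × 598 = 460.46 now, so partner 2 offers 460.46, keeping 139.54.
Round 2 (partner 1 proposes): partner 2 can get 139.54 next round, worth 0.77 × 139.54 = 107.4458 now; partner 1 offers that and keeps 492.5542.
Round 1 (partner 2 proposes): partner 1 can get 492.5542 next round, worth 0.77 × 492.5542 = 379.266734 now. Partner 2 offers 379.266734 and keeps 600 − 379.266734 = 220.733266.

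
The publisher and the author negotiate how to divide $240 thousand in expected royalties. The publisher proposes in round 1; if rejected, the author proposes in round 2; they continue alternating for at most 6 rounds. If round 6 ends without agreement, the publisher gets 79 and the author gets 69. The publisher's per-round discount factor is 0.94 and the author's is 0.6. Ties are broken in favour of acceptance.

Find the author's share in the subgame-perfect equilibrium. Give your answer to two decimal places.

Round 6 (the author proposes): the publisher gets 79 if talks fail, so the author offers 79 and keeps 161.
Round 5 (the publisher proposes): the author can get 161 next round, worth 0.6 × 161 = 96.6 now, so the publisher offers 96.6, keeping 143.4.
Round 4 (the author proposes): the publisher can get 143.4 next round, worth 0.94 × 143.4 = 134.796 now, so the author offers 134.796, keeping 105.204.
Round 3 (the publisher proposes): the author can get 105.204 next round, worth 0.6 × 105.204 = 63.1224 now; the publisher offers that and keeps 176.8776.
Round 2 (the author proposes): the publisher can get 176.8776 next round, worth 0.94 × 176.8776 = 166.264944 now, so the author offers 166.264944, keeping 73.735056.
Round 1 (the publisher proposes): the author can get 73.735056 next round, worth 0.6 × 73.735056 = 44.2410336 now. The publisher offers 44.2410336 and keeps 240 − 44.2410336 = 195.7589664.

44.24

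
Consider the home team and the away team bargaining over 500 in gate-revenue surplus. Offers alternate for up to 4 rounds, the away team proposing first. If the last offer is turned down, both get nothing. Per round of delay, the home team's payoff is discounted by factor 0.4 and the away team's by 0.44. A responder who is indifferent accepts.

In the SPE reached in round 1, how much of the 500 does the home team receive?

147.2

Round 4 (the home team proposes): the away team will accept anything ≥ 0, so the home team offers 0 and keeps 500.
Round 3 (the away team proposes): the home team can get 500 next round, worth 0.4 × 500 = 200 now; the away team offers that and keeps 300.
Round 2 (the home team proposes): the away team can get 300 next round, worth 0.44 × 300 = 132 now. The home team offers 132 and keeps 500 − 132 = 368.
Round 1 (the away team proposes): the home team can get 368 next round, worth 0.4 × 368 = 147.2 now; the away team offers that and keeps 352.8.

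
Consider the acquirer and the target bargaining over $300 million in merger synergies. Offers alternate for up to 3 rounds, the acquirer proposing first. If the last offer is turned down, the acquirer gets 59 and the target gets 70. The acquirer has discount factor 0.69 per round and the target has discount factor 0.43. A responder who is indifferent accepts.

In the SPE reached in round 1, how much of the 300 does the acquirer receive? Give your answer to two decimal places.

Round 3 (the acquirer proposes): the target gets 70 if talks fail, so the acquirer offers 70 and keeps 230.
Round 2 (the target proposes): the acquirer can get 230 next round, worth 0.69 × 230 = 158.7 now, so the target offers 158.7, keeping 141.3.
Round 1 (the acquirer proposes): the target can get 141.3 next round, worth 0.43 × 141.3 = 60.759 now, so the acquirer offers 60.759, keeping 239.241.

239.24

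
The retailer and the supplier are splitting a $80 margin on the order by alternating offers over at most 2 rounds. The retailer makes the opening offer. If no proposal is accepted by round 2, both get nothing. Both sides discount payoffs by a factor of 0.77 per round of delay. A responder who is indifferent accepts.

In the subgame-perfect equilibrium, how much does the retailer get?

18.4

Round 2 (the supplier proposes): the retailer will accept anything ≥ 0, so the supplier offers 0 and keeps 80.
Round 1 (the retailer proposes): the supplier can get 80 next round, worth 0.77 × 80 = 61.6 now; the retailer offers that and keeps 18.4.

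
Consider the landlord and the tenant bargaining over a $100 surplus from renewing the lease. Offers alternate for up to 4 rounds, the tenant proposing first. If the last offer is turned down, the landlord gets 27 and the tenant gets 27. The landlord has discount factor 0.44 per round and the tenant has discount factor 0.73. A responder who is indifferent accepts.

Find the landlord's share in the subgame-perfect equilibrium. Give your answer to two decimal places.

Round 4 (the landlord proposes): the tenant gets 27 if talks fail, so the landlord offers 27 and keeps 73.
Round 3 (the tenant proposes): the landlord can get 73 next round, worth 0.44 × 73 = 32.12 now. The tenant offers 32.12 and keeps 100 − 32.12 = 67.88.
Round 2 (the landlord proposes): the tenant can get 67.88 next round, worth 0.73 × 67.88 = 49.5524 now. The landlord offers 49.5524 and keeps 100 − 49.5524 = 50.4476.
Round 1 (the tenant proposes): the landlord can get 50.4476 next round, worth 0.44 × 50.4476 = 22.196944 now. The tenant offers 22.196944 and keeps 100 − 22.196944 = 77.803056.

22.20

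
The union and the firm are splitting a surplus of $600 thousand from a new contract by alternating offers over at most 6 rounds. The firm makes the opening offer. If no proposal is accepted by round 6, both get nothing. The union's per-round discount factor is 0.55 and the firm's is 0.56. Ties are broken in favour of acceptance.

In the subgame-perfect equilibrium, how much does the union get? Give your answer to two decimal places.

221.23

Round 6 (the union proposes): rejection yields 0 for the firm; the union offers 0 and keeps 600.
Round 5 (the firm proposes): the union can get 600 next round, worth 0.55 × 600 = 330 now; the firm offers that and keeps 270.
Round 4 (the union proposes): the firm can get 270 next round, worth 0.56 × 270 = 151.2 now; the union offers that and keeps 448.8.
Round 3 (the firm proposes): the union can get 448.8 next round, worth 0.55 × 448.8 = 246.84 now, so the firm offers 246.84, keeping 353.16.
Round 2 (the union proposes): the firm can get 353.16 next round, worth 0.56 × 353.16 = 197.7696 now, so the union offers 197.7696, keeping 402.2304.
Round 1 (the firm proposes): the union can get 402.2304 next round, worth 0.55 × 402.2304 = 221.22672 now. The firm offers 221.22672 and keeps 600 − 221.22672 = 378.77328.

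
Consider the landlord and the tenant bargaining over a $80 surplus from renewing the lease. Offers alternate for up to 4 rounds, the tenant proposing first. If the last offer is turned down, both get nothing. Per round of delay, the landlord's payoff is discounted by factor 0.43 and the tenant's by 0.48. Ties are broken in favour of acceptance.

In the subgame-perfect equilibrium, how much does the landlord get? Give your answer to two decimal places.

24.99

Round 4 (the landlord proposes): rejection yields 0 for the tenant; the landlord offers 0 and keeps 80.
Round 3 (the tenant proposes): the landlord can get 80 next round, worth 0.43 × 80 = 34.4 now. The tenant offers 34.4 and keeps 80 − 34.4 = 45.6.
Round 2 (the landlord proposes): the tenant can get 45.6 next round, worth 0.48 × 45.6 = 21.888 now; the landlord offers that and keeps 58.112.
Round 1 (the tenant proposes): the landlord can get 58.112 next round, worth 0.43 × 58.112 = 24.98816 now. The tenant offers 24.98816 and keeps 80 − 24.98816 = 55.01184.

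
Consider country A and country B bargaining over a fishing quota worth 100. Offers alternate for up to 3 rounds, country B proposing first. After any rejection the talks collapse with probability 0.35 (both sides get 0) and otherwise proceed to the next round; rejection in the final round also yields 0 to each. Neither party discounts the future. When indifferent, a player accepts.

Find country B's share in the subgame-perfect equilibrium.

By backward induction:
Round 3 (country B proposes): country A will accept anything ≥ 0, so country B offers 0 and keeps 100.
Round 2 (country A proposes): rejecting gives country B an expected 0.65 × 100 = 65; country A offers that and keeps 35.
Round 1 (country B proposes): rejecting gives country A an expected 0.65 × 35 = 22.75. Country B offers 22.75 and keeps 100 − 22.75 = 77.25.

77.25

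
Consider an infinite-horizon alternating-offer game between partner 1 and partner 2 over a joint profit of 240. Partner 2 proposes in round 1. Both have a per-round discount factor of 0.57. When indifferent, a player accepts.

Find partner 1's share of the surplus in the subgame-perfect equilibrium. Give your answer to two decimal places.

87.13

In a stationary SPE each proposer offers the other exactly their discounted continuation value.
If partner 2 keeps x when proposing and partner 1 keeps y when proposing, then x = 240 − 0.57y and y = 240 − 0.57x.
Solving: x = 240(1 − 0.57) / (1 − 0.57·0.57) = 103.2 / 0.6751 ≈ 152.8662.
Partner 1 gets 240 − 152.8662 ≈ 87.1338.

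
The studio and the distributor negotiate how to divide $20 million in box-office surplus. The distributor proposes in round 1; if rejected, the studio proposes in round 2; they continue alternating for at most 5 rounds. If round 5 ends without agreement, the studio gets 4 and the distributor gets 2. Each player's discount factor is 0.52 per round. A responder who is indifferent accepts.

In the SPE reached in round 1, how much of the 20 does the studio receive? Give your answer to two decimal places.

Work backward from the last round.
Round 5 (the distributor proposes): the studio gets 4 if talks fail, so the distributor offers 4 and keeps 16.
Round 4 (the studio proposes): the distributor can get 16 next round, worth 0.52 × 16 = 8.32 now, so the studio offers 8.32, keeping 11.68.
Round 3 (the distributor proposes): the studio can get 11.68 next round, worth 0.52 × 11.68 = 6.0736 now. The distributor offers 6.0736 and keeps 20 − 6.0736 = 13.9264.
Round 2 (the studio proposes): the distributor can get 13.9264 next round, worth 0.52 × 13.9264 = 7.241728 now; the studio offers that and keeps 12.758272.
Round 1 (the distributor proposes): the studio can get 12.758272 next round, worth 0.52 × 12.758272 = 6.63430144 now; the distributor offers that and keeps 13.36569856.

6.63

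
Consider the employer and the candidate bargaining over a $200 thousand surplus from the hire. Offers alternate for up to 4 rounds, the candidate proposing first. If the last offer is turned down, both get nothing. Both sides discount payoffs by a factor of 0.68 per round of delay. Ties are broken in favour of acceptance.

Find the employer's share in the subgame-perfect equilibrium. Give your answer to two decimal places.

Round 4 (the employer proposes): the candidate will accept anything ≥ 0, so the employer offers 0 and keeps 200.
Round 3 (the candidate proposes): the employer can get 200 next round, worth 0.68 × 200 = 136 now, so the candidate offers 136, keeping 64.
Round 2 (the employer proposes): the candidate can get 64 next round, worth 0.68 × 64 = 43.52 now; the employer offers that and keeps 156.48.
Round 1 (the candidate proposes): the employer can get 156.48 next round, worth 0.68 × 156.48 = 106.4064 now. The candidate offers 106.4064 and keeps 200 − 106.4064 = 93.5936.

106.41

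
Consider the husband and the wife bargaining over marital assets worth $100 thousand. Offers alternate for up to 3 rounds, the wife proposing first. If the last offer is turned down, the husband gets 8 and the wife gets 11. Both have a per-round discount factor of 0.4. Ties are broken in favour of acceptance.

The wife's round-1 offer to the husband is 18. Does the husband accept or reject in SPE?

Reject

Round 3 (the wife proposes): the husband gets 8 if talks fail, so the wife offers 8 and keeps 92.
Round 2 (the husband proposes): the wife can get 92 next round, worth 0.4 × 92 = 36.8 now, so the husband offers 36.8, keeping 63.2.
So by rejecting in round 1, the husband gets 63.2 next round, worth 0.4 × 63.2 = 25.28 now.
Offer 18 < 25.28, so the husband rejects.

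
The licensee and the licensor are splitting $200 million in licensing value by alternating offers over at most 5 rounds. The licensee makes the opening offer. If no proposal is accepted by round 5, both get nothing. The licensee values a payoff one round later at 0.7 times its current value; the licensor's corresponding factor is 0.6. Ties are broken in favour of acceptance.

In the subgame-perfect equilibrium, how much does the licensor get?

51.12

By backward induction:
Round 5 (the licensee proposes): rejection yields 0 for the licensor; the licensee offers 0 and keeps 200.
Round 4 (the licensor proposes): the licensee can get 200 next round, worth 0.7 × 200 = 140 now; the licensor offers that and keeps 60.
Round 3 (the licensee proposes): the licensor can get 60 next round, worth 0.6 × 60 = 36 now. The licensee offers 36 and keeps 200 − 36 = 164.
Round 2 (the licensor proposes): the licensee can get 164 next round, worth 0.7 × 164 = 114.8 now; the licensor offers that and keeps 85.2.
Round 1 (the licensee proposes): the licensor can get 85.2 next round, worth 0.6 × 85.2 = 51.12 now, so the licensee offers 51.12, keeping 148.88.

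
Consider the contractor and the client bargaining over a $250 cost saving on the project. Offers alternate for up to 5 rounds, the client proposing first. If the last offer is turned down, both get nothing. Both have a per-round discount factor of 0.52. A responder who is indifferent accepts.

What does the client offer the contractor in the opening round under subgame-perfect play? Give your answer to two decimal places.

79.27

Round 5 (the client proposes): the contractor will accept anything ≥ 0, so the client offers 0 and keeps 250.
Round 4 (the contractor proposes): the client can get 250 next round, worth 0.52 × 250 = 130 now. The contractor offers 130 and keeps 250 − 130 = 120.
Round 3 (the client proposes): the contractor can get 120 next round, worth 0.52 × 120 = 62.4 now. The client offers 62.4 and keeps 250 − 62.4 = 187.6.
Round 2 (the contractor proposes): the client can get 187.6 next round, worth 0.52 × 187.6 = 97.552 now; the contractor offers that and keeps 152.448.
Round 1 (the client proposes): the contractor can get 152.448 next round, worth 0.52 × 152.448 = 79.27296 now; the client offers that and keeps 170.72704.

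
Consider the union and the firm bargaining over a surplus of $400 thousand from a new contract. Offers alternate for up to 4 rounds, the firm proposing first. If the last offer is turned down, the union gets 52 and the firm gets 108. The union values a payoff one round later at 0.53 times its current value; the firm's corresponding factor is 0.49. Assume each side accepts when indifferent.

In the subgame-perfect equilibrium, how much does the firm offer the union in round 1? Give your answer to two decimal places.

By backward induction:
Round 4 (the union proposes): the firm gets 108 if talks fail, so the union offers 108 and keeps 292.
Round 3 (the firm proposes): the union can get 292 next round, worth 0.53 × 292 = 154.76 now, so the firm offers 154.76, keeping 245.24.
Round 2 (the union proposes): the firm can get 245.24 next round, worth 0.49 × 245.24 = 120.1676 now, so the union offers 120.1676, keeping 279.8324.
Round 1 (the firm proposes): the union can get 279.8324 next round, worth 0.53 × 279.8324 = 148.311172 now; the firm offers that and keeps 251.688828.

148.31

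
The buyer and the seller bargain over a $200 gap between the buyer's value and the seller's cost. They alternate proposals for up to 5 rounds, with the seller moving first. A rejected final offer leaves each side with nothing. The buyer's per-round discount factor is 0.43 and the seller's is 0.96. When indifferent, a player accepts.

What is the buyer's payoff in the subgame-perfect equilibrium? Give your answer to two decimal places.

4.86

Solve by backward induction from round 5.
Round 5 (the seller proposes): the buyer will accept anything ≥ 0, so the seller offers 0 and keeps 200.
Round 4 (the buyer proposes): the seller can get 200 next round, worth 0.96 × 200 = 192 now, so the buyer offers 192, keeping 8.
Round 3 (the seller proposes): the buyer can get 8 next round, worth 0.43 × 8 = 3.44 now, so the seller offers 3.44, keeping 196.56.
Round 2 (the buyer proposes): the seller can get 196.56 next round, worth 0.96 × 196.56 = 188.6976 now; the buyer offers that and keeps 11.3024.
Round 1 (the seller proposes): the buyer can get 11.3024 next round, worth 0.43 × 11.3024 = 4.860032 now, so the seller offers 4.860032, keeping 195.139968.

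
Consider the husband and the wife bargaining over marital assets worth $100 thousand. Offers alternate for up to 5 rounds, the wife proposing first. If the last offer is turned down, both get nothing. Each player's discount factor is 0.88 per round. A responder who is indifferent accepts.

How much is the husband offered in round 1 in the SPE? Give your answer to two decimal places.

Round 5 (the wife proposes): the husband will accept anything ≥ 0, so the wife offers 0 and keeps 100.
Round 4 (the husband proposes): the wife can get 100 next round, worth 0.88 × 100 = 88 now. The husband offers 88 and keeps 100 − 88 = 12.
Round 3 (the wife proposes): the husband can get 12 next round, worth 0.88 × 12 = 10.56 now. The wife offers 10.56 and keeps 100 − 10.56 = 89.44.
Round 2 (the husband proposes): the wife can get 89.44 next round, worth 0.88 × 89.44 = 78.7072 now; the husband offers that and keeps 21.2928.
Round 1 (the wife proposes): the husband can get 21.2928 next round, worth 0.88 × 21.2928 = 18.737664 now; the wife offers that and keeps 81.262336.

18.74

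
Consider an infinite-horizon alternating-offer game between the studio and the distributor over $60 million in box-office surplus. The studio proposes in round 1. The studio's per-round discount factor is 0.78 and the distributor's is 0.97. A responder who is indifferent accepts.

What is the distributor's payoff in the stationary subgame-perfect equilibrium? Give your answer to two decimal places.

52.60

Let x be the studio's share when the studio proposes and y be the distributor's share when the distributor proposes.
The distributor accepts iff offered ≥ 0.97·y, so x = 60 − 0.97y. Symmetrically y = 60 − 0.78x.
Substituting: x = 60 − 0.97(60 − 0.78x), giving x(1 − 0.78·0.97) = 60(1 − 0.97).
So x = 60 × 0.03 / 0.2434 ≈ 7.3952, and the distributor receives 60 − x ≈ 52.6048.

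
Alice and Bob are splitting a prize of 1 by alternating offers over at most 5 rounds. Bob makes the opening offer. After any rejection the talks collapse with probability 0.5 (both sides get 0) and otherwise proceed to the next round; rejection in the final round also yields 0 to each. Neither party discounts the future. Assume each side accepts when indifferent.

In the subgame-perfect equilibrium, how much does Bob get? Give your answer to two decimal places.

Round 5 (Bob proposes): rejection yields 0 for Alice; Bob offers 0 and keeps 1.
Round 4 (Alice proposes): rejecting gives Bob an expected 0.5 × 1 = 0.5; Alice offers that and keeps 0.5.
Round 3 (Bob proposes): rejecting gives Alice an expected 0.5 × 0.5 = 0.25, so Bob offers 0.25, keeping 0.75.
Round 2 (Alice proposes): rejecting gives Bob an expected 0.5 × 0.75 = 0.375. Alice offers 0.375 and keeps 1 − 0.375 = 0.625.
Round 1 (Bob proposes): rejecting gives Alice an expected 0.5 × 0.625 = 0.3125; Bob offers that and keeps 0.6875.

0.69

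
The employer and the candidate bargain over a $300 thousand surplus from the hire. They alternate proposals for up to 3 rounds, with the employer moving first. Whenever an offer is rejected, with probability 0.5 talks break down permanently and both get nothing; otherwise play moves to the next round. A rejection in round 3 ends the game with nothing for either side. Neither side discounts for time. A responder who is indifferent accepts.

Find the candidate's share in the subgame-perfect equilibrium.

Round 3 (the employer proposes): the candidate will accept anything ≥ 0, so the employer offers 0 and keeps 300.
Round 2 (the candidate proposes): rejecting gives the employer an expected 0.5 × 300 = 150, so the candidate offers 150, keeping 150.
Round 1 (the employer proposes): rejecting gives the candidate an expected 0.5 × 150 = 75. The employer offers 75 and keeps 300 − 75 = 225.

75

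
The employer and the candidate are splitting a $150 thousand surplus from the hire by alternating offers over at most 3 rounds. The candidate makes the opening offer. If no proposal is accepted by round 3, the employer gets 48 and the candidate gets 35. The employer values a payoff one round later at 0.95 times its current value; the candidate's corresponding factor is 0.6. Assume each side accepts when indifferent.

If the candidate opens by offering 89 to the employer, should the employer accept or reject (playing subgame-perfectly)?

Accept

Round 3 (the candidate proposes): the employer gets 48 if talks fail, so the candidate offers 48 and keeps 102.
Round 2 (the employer proposes): the candidate can get 102 next round, worth 0.6 × 102 = 61.2 now; the employer offers that and keeps 88.8.
So by rejecting in round 1, the employer gets 88.8 next round, worth 0.95 × 88.8 = 84.36 now.
Offer 89 ≥ 84.36, so the employer accepts.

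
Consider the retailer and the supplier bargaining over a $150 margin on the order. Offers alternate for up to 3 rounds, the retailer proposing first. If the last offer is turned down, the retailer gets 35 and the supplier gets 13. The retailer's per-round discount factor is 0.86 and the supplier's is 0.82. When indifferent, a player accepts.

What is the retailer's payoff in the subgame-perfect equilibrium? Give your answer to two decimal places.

Round 3 (the retailer proposes): the supplier gets 13 if talks fail, so the retailer offers 13 and keeps 137.
Round 2 (the supplier proposes): the retailer can get 137 next round, worth 0.86 × 137 = 117.82 now, so the supplier offers 117.82, keeping 32.18.
Round 1 (the retailer proposes): the supplier can get 32.18 next round, worth 0.82 × 32.18 = 26.3876 now. The retailer offers 26.3876 and keeps 150 − 26.3876 = 123.6124.

123.61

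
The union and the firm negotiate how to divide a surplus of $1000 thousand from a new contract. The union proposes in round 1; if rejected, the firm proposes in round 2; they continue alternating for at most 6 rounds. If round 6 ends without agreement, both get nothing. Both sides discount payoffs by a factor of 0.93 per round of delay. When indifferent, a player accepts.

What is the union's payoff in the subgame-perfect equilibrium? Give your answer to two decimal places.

182.91

By backward induction:
Round 6 (the firm proposes): the union will accept anything ≥ 0, so the firm offers 0 and keeps 1000.
Round 5 (the union proposes): the firm can get 1000 next round, worth 0.93 × 1000 = 930 now; the union offers that and keeps 70.
Round 4 (the firm proposes): the union can get 70 next round, worth 0.93 × 70 = 65.1 now, so the firm offers 65.1, keeping 934.9.
Round 3 (the union proposes): the firm can get 934.9 next round, worth 0.93 × 934.9 = 869.457 now. The union offers 869.457 and keeps 1000 − 869.457 = 130.543.
Round 2 (the firm proposes): the union can get 130.543 next round, worth 0.93 × 130.543 = 121.40499 now; the firm offers that and keeps 878.59501.
Round 1 (the union proposes): the firm can get 878.59501 next round, worth 0.93 × 878.59501 = 817.0933593 now; the union offers that and keeps 182.9066407.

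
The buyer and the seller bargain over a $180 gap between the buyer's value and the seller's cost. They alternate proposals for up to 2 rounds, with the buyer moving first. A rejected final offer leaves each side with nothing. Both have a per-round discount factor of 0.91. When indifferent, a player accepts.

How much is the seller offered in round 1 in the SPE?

Round 2 (the seller proposes): rejection yields 0 for the buyer; the seller offers 0 and keeps 180.
Round 1 (the buyer proposes): the seller can get 180 next round, worth 0.91 × 180 = 163.8 now. The buyer offers 163.8 and keeps 180 − 163.8 = 16.2.

163.8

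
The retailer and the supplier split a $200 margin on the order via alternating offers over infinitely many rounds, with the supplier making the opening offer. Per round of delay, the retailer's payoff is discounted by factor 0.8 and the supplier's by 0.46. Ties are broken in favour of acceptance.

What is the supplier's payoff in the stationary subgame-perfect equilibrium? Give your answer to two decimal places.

63.29

Let x be the supplier's share when the supplier proposes and y be the retailer's share when the retailer proposes.
The retailer accepts iff offered ≥ 0.8·y, so x = 200 − 0.8y. Symmetrically y = 200 − 0.46x.
Substituting: x = 200 − 0.8(200 − 0.46x), giving x(1 − 0.46·0.8) = 200(1 − 0.8).
So x = 200 × 0.2 / 0.632 ≈ 63.2911, and the retailer receives 200 − x ≈ 136.7089.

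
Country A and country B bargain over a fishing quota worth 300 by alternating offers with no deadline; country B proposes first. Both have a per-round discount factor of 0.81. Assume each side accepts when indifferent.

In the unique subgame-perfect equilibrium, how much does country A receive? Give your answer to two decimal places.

134.25

When country B proposes, country A accepts any offer worth at least 0.81 times what country A would get by proposing next round; and vice versa.
This gives x = 300 − 0.81y and y = 300 − 0.81x, where x and y are each side's share when it proposes.
Hence (1 − 0.81·0.81)x = 300(1 − 0.81), i.e. 0.3439·x = 57.
x ≈ 165.7459; country A's share is 300 − x ≈ 134.2541.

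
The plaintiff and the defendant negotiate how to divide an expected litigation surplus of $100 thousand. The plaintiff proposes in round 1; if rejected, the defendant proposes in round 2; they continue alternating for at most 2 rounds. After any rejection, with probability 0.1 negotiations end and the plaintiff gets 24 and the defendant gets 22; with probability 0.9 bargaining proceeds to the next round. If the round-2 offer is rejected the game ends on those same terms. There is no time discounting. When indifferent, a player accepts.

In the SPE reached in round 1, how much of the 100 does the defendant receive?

70.6

By backward induction:
Round 2 (the defendant proposes): the plaintiff gets 24 if talks fail, so the defendant offers 24 and keeps 76.
Round 1 (the plaintiff proposes): rejecting gives the defendant an expected 0.9 × 76 + 0.1 × 22 = 70.6; the plaintiff offers that and keeps 29.4.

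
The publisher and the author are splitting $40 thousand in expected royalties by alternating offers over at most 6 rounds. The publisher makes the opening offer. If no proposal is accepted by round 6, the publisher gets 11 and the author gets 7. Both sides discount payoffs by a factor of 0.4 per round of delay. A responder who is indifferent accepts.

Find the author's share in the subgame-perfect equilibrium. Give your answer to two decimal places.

Round 6 (the author proposes): the publisher gets 11 if talks fail, so the author offers 11 and keeps 29.
Round 5 (the publisher proposes): the author can get 29 next round, worth 0.4 × 29 = 11.6 now, so the publisher offers 11.6, keeping 28.4.
Round 4 (the author proposes): the publisher can get 28.4 next round, worth 0.4 × 28.4 = 11.36 now; the author offers that and keeps 28.64.
Round 3 (the publisher proposes): the author can get 28.64 next round, worth 0.4 × 28.64 = 11.456 now; the publisher offers that and keeps 28.544.
Round 2 (the author proposes): the publisher can get 28.544 next round, worth 0.4 × 28.544 = 11.4176 now. The author offers 11.4176 and keeps 40 − 11.4176 = 28.5824.
Round 1 (the publisher proposes): the author can get 28.5824 next round, worth 0.4 × 28.5824 = 11.43296 now; the publisher offers that and keeps 28.56704.

11.43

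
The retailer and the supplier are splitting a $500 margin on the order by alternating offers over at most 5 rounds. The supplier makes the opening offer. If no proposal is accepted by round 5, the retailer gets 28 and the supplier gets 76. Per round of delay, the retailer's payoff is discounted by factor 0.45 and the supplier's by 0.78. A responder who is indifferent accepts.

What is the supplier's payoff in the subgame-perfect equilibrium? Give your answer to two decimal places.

By backward induction:
Round 5 (the supplier proposes): the retailer gets 28 if talks fail, so the supplier offers 28 and keeps 472.
Round 4 (the retailer proposes): the supplier can get 472 next round, worth 0.78 × 472 = 368.16 now; the retailer offers that and keeps 131.84.
Round 3 (the supplier proposes): the retailer can get 131.84 next round, worth 0.45 × 131.84 = 59.328 now, so the supplier offers 59.328, keeping 440.672.
Round 2 (the retailer proposes): the supplier can get 440.672 next round, worth 0.78 × 440.672 = 343.72416 now; the retailer offers that and keeps 156.27584.
Round 1 (the supplier proposes): the retailer can get 156.27584 next round, worth 0.45 × 156.27584 = 70.324128 now. The supplier offers 70.324128 and keeps 500 − 70.324128 = 429.675872.

429.68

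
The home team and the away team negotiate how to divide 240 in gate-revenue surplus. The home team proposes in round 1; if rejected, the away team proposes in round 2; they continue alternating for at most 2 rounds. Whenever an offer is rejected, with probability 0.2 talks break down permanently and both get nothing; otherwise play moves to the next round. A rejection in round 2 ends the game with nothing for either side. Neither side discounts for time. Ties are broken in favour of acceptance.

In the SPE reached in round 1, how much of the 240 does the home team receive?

Round 2 (the away team proposes): rejection yields 0 for the home team; the away team offers 0 and keeps 240.
Round 1 (the home team proposes): rejecting gives the away team an expected 0.8 × 240 = 192; the home team offers that and keeps 48.

48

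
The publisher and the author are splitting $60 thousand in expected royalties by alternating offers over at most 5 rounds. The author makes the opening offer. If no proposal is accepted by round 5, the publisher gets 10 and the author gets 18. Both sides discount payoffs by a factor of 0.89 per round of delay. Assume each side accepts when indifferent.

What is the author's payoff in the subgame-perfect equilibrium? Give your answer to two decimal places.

43.20

Round 5 (the author proposes): the publisher gets 10 if talks fail, so the author offers 10 and keeps 50.
Round 4 (the publisher proposes): the author can get 50 next round, worth 0.89 × 50 = 44.5 now, so the publisher offers 44.5, keeping 15.5.
Round 3 (the author proposes): the publisher can get 15.5 next round, worth 0.89 × 15.5 = 13.795 now. The author offers 13.795 and keeps 60 − 13.795 = 46.205.
Round 2 (the publisher proposes): the author can get 46.205 next round, worth 0.89 × 46.205 = 41.12245 now, so the publisher offers 41.12245, keeping 18.87755.
Round 1 (the author proposes): the publisher can get 18.87755 next round, worth 0.89 × 18.87755 = 16.8010195 now. The author offers 16.8010195 and keeps 60 − 16.8010195 = 43.1989805.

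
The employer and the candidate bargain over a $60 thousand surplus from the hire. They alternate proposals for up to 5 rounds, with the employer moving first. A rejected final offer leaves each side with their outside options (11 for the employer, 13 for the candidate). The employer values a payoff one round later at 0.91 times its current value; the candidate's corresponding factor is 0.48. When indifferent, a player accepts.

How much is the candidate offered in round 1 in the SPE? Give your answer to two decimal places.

6.20

Round 5 (the employer proposes): the candidate gets 13 if talks fail, so the employer offers 13 and keeps 47.
Round 4 (the candidate proposes): the employer can get 47 next round, worth 0.91 × 47 = 42.77 now. The candidate offers 42.77 and keeps 60 − 42.77 = 17.23.
Round 3 (the employer proposes): the candidate can get 17.23 next round, worth 0.48 × 17.23 = 8.2704 now, so the employer offers 8.2704, keeping 51.7296.
Round 2 (the candidate proposes): the employer can get 51.7296 next round, worth 0.91 × 51.7296 = 47.073936 now; the candidate offers that and keeps 12.926064.
Round 1 (the employer proposes): the candidate can get 12.926064 next round, worth 0.48 × 12.926064 = 6.20451072 now. The employer offers 6.20451072 and keeps 60 − 6.20451072 = 53.79548928.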